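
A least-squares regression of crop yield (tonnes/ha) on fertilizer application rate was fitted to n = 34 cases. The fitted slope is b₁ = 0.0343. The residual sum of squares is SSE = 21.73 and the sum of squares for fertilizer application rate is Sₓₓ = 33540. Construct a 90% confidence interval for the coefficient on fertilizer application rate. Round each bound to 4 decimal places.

MSE = SSE/(n − 2) = 21.73/32 = 0.679063.
SE(b₁) = √(MSE/Sₓₓ) = √(0.679063/33540) = 0.00449959.
df = n − 2 = 32.
t* = t_{0.05, 32} = 1.693889.
Margin = t* × SE = 1.693889 × 0.00449959 = 0.007622.
CI: 0.0343 ± 0.007622 → (0.0267, 0.0419).
With 90% confidence, each one-unit increase in fertilizer application rate is associated with a change of between 0.0267 and 0.0419 tonnes/ha in crop yield.

(0.0267, 0.0419)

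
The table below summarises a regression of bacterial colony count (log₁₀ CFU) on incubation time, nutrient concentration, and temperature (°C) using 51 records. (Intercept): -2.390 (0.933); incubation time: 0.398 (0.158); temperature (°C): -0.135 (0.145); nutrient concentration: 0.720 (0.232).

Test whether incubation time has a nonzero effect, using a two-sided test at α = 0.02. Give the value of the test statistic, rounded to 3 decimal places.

Read off: b = 0.398, SE = 0.158 for incubation time.
H₀: β₁ = 0 vs H₁: β₁ ≠ 0.
t = 0.398 / 0.158 = 2.519.
df = n − k − 1 = 51 − 3 − 1 = 47.
Two-sided p ≈ 0.0152, which is < 0.02, so reject H₀.
There is evidence that incubation time is associated with bacterial colony count, holding the other predictors fixed.

t = 2.519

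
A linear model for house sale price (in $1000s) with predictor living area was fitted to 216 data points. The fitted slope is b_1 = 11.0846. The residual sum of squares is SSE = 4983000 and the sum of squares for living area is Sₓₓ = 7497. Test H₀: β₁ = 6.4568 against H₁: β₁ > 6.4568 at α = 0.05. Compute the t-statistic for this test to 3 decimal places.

MSE = SSE/(n − 2) = 4983000/214 = 23285.
SE(b_1) = √(MSE/Sₓₓ) = √(23285/7497) = 1.76236.
t = (11.0846 − 6.4568) / 1.76236 = 2.626.
df = n − 2 = 214.
One-sided p ≈ 0.0046, which is < 0.05, so reject H₀.
There is evidence that the true slope on living area exceeds 6.4568 $1000s per unit.

t = 2.626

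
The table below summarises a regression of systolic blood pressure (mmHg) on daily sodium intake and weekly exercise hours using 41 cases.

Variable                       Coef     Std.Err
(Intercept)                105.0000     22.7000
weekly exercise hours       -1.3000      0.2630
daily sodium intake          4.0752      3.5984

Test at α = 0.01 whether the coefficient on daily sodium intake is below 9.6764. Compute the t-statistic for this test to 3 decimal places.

t = -1.557

Read off: b = 4.0752, SE = 3.5984 for daily sodium intake.
H₀: β₁ = 9.6764 vs H₁: β₁ < 9.6764.
t = (4.0752 − 9.6764) / 3.5984 = -1.557.
df = n − k − 1 = 41 − 2 − 1 = 38.
One-sided p ≈ 0.0639, which is ≥ 0.01, so fail to reject H₀.
The data do not give significant evidence that the true slope on daily sodium intake is below 9.6764 mmHg per unit, holding the other predictors fixed.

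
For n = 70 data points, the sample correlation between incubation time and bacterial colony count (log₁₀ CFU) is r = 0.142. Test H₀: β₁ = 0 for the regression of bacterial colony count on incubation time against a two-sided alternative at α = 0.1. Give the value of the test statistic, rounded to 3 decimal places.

t = r·√(n − 2)/√(1 − r²) = 0.142·√68/√0.979836 = 1.183.
df = n − 2 = 68.
Two-sided p ≈ 0.2409, which is ≥ 0.1, so fail to reject H₀.
The data do not give significant evidence of a linear association between incubation time and bacterial colony count.

t = 1.183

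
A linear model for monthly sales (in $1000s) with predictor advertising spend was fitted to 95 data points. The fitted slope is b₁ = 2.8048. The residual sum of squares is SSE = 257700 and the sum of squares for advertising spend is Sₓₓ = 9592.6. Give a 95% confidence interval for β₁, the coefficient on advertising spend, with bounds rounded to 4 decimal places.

MSE = SSE/(n − 2) = 257700/93 = 2770.97.
SE(b₁) = √(MSE/Sₓₓ) = √(2770.97/9592.6) = 0.537462.
df = n − 2 = 93.
t* = t_{0.025, 93} = 1.985802.
Margin = t* × SE = 1.985802 × 0.537462 = 1.067293.
CI: 2.8048 ± 1.067293 → (1.7375, 3.8721).
With 95% confidence, each one-unit increase in advertising spend is associated with a change of between 1.7375 and 3.8721 $1000s in monthly sales.

(1.7375, 3.8721)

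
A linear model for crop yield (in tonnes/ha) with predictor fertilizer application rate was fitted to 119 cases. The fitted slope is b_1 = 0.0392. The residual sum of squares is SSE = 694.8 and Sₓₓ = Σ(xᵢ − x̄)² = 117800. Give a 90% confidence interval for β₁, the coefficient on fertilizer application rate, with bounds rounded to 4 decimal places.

(0.0274, 0.0510)

MSE = SSE/(n − 2) = 694.8/117 = 5.93846.
SE(b_1) = √(MSE/Sₓₓ) = √(5.93846/117800) = 0.0071001.
df = n − 2 = 117.
t* = t_{0.05, 117} = 1.657982.
Margin = t* × SE = 1.657982 × 0.0071001 = 0.011772.
CI: 0.0392 ± 0.011772 → (0.0274, 0.0510).
With 90% confidence, each one-unit increase in fertilizer application rate is associated with a change of between 0.0274 and 0.0510 tonnes/ha in crop yield.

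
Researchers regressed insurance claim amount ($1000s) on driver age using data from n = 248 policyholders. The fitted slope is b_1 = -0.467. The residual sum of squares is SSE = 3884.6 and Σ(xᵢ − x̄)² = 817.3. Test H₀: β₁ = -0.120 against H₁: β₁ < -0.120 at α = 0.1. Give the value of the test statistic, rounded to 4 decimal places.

MSE = SSE/(n − 2) = 3884.6/246 = 15.7911.
SE(b_1) = √(MSE/Sₓₓ) = √(15.7911/817.3) = 0.139.
t = (-0.467 − (-0.120)) / 0.139 = -2.4964.
df = n − 2 = 246.
One-sided p ≈ 0.0066, which is < 0.1, so reject H₀.
There is evidence that the true slope on driver age is below -0.120 $1000s per unit.

t = -2.4964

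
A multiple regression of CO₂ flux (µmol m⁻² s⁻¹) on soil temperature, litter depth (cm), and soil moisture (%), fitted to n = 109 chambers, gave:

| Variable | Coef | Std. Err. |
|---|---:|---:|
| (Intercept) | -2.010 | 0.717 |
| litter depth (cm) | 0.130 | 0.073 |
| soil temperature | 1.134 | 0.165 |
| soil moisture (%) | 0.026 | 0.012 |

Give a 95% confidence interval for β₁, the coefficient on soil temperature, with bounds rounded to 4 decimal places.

(0.8068, 1.4612)

Read off: b = 1.134, SE = 0.165 for soil temperature.
df = n − k − 1 = 109 − 3 − 1 = 105.
t* = t_{0.025, 105} = 1.982815.
Margin = t* × SE = 1.982815 × 0.165 = 0.327165.
CI: 1.134 ± 0.327165 → (0.8068, 1.4612).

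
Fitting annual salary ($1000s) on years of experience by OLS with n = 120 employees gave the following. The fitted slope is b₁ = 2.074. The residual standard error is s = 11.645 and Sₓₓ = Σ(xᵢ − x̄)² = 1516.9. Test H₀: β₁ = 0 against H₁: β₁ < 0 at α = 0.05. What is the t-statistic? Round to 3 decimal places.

SE(b₁) = s/√Sₓₓ = 11.645/√1516.9 = 0.298993.
t = 2.074 / 0.298993 = 6.937.
df = n − 2 = 118.
One-sided p ≈ 1.0000, which is ≥ 0.05, so fail to reject H₀.
The data do not give significant evidence that the true slope on years of experience is negative.

t = 6.937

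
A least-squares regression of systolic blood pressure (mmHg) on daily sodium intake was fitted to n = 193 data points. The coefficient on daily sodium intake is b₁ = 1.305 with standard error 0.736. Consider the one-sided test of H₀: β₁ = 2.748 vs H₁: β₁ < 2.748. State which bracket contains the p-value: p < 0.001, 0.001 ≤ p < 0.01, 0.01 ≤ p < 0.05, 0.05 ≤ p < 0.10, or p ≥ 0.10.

t = (1.305 − 2.748) / 0.736 = -1.961.
df = n − 2 = 193 − 2 = 191.
One-sided p = P(T_{191} < t) ≈ 0.0257.
So 0.01 ≤ p < 0.05.

0.01 ≤ p < 0.05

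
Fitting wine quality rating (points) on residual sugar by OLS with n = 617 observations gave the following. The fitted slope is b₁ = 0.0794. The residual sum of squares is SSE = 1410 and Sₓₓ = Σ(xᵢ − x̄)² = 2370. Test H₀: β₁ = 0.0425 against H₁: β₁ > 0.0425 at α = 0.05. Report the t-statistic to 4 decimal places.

t = 1.1864

MSE = SSE/(n − 2) = 1410/615 = 2.29268.
SE(b₁) = √(MSE/Sₓₓ) = √(2.29268/2370) = 0.0311027.
t = (0.0794 − 0.0425) / 0.0311027 = 1.1864.
df = n − 2 = 615.
One-sided p ≈ 0.1180, which is ≥ 0.05, so fail to reject H₀.
The data do not give significant evidence that the true slope on residual sugar exceeds 0.0425 points per unit.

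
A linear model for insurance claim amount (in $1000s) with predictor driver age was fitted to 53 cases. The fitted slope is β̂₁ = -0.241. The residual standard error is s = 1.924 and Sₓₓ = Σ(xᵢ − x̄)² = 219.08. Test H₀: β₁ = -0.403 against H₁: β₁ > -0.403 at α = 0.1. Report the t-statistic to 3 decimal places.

t = 1.246

SE(β̂₁) = s/√Sₓₓ = 1.924/√219.08 = 0.129988.
t = (-0.241 − (-0.403)) / 0.129988 = 1.246.
df = n − 2 = 51.
One-sided p ≈ 0.1092, which is ≥ 0.1, so fail to reject H₀.
The data do not give significant evidence that the true slope on driver age exceeds -0.403 $1000s per unit.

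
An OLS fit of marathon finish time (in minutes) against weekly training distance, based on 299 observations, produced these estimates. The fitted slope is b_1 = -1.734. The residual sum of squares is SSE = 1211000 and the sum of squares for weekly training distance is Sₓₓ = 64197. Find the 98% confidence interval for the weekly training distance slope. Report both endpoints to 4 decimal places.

MSE = SSE/(n − 2) = 1211000/297 = 4077.44.
SE(b_1) = √(MSE/Sₓₓ) = √(4077.44/64197) = 0.252021.
df = n − 2 = 297.
t* = t_{0.01, 297} = 2.338969.
Margin = t* × SE = 2.338969 × 0.252021 = 0.589469.
CI: -1.734 ± 0.589469 → (-2.3235, -1.1445).
With 98% confidence, each one-unit increase in weekly training distance is associated with a change of between -2.3235 and -1.1445 minutes in marathon finish time.

(-2.3235, -1.1445)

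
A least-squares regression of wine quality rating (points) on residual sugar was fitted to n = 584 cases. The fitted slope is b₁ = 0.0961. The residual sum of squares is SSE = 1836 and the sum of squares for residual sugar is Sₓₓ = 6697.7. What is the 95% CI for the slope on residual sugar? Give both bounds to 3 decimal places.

(0.053, 0.139)

MSE = SSE/(n − 2) = 1836/582 = 3.15464.
SE(b₁) = √(MSE/Sₓₓ) = √(3.15464/6697.7) = 0.0217026.
df = n − 2 = 582.
t* = t_{0.025, 582} = 1.964048.
Margin = t* × SE = 1.964048 × 0.0217026 = 0.04262.
CI: 0.0961 ± 0.04262 → (0.053, 0.139).
With 95% confidence, each one-unit increase in residual sugar is associated with a change of between 0.053 and 0.139 points in wine quality rating.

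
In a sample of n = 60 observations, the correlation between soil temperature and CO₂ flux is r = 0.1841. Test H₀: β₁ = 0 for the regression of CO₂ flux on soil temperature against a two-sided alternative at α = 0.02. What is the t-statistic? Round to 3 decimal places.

t = 1.426

t = r·√(n − 2)/√(1 − r²) = 0.1841·√58/√0.966107 = 1.426.
df = n − 2 = 58.
Two-sided p ≈ 0.1591, which is ≥ 0.02, so fail to reject H₀.
The data do not give significant evidence of a linear association between soil temperature and CO₂ flux.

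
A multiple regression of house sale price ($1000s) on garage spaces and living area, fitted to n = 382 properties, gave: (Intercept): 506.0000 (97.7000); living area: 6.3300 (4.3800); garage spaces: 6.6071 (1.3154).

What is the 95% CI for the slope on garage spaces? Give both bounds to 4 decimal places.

(4.0207, 9.1935)

Read off: b = 6.6071, SE = 1.3154 for garage spaces.
df = n − k − 1 = 382 − 2 − 1 = 379.
t* = t_{0.025, 379} = 1.966243.
Margin = t* × SE = 1.966243 × 1.3154 = 2.586396.
CI: 6.6071 ± 2.586396 → (4.0207, 9.1935).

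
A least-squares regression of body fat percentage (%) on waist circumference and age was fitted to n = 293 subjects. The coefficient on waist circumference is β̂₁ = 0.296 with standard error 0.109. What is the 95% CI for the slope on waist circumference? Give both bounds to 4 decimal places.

(0.0815, 0.5105)

df = n − k − 1 = 293 − 2 − 1 = 290.
t* = t_{0.025, 290} = 1.968178.
Margin = t* × SE = 1.968178 × 0.109 = 0.214531.
CI: 0.296 ± 0.214531 → (0.0815, 0.5105).
With 95% confidence, each one-unit increase in waist circumference is associated with a change of between 0.0815 and 0.5105 % in body fat percentage, holding the other predictors fixed.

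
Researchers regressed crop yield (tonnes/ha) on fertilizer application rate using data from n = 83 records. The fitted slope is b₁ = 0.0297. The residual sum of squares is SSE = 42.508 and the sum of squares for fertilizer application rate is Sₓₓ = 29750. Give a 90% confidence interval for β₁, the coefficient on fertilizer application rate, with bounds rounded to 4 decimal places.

(0.0227, 0.0367)

MSE = SSE/(n − 2) = 42.508/81 = 0.52479.
SE(b₁) = √(MSE/Sₓₓ) = √(0.52479/29750) = 0.0042.
df = n − 2 = 81.
t* = t_{0.05, 81} = 1.663884.
Margin = t* × SE = 1.663884 × 0.0042 = 0.006988.
CI: 0.0297 ± 0.006988 → (0.0227, 0.0367).
With 90% confidence, each one-unit increase in fertilizer application rate is associated with a change of between 0.0227 and 0.0367 tonnes/ha in crop yield.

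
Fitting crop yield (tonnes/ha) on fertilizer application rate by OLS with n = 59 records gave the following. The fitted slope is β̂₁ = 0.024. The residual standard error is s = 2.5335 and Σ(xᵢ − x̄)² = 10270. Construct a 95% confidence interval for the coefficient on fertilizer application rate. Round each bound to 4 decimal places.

SE(β̂₁) = s/√Sₓₓ = 2.5335/√10270 = 0.0249998.
df = n − 2 = 57.
t* = t_{0.025, 57} = 2.002465.
Margin = t* × SE = 2.002465 × 0.0249998 = 0.050061.
CI: 0.024 ± 0.050061 → (-0.0261, 0.0741).
With 95% confidence, each one-unit increase in fertilizer application rate is associated with a change of between -0.0261 and 0.0741 tonnes/ha in crop yield.

(-0.0261, 0.0741)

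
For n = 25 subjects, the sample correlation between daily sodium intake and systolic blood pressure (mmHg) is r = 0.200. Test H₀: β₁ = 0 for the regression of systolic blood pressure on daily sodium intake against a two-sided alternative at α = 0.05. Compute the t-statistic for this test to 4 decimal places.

t = 0.9789

t = r·√(n − 2)/√(1 − r²) = 0.200·√23/√0.96 = 0.9789.
df = n − 2 = 23.
Two-sided p ≈ 0.3378, which is ≥ 0.05, so fail to reject H₀.
The data do not give significant evidence of a linear association between daily sodium intake and systolic blood pressure.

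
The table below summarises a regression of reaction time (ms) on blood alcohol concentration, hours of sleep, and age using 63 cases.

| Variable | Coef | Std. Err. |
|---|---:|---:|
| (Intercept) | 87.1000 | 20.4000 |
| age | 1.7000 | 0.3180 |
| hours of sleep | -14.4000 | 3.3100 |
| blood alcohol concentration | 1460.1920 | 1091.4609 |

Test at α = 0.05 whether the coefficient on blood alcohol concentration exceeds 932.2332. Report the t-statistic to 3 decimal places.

Read off: b = 1460.1920, SE = 1091.4609 for blood alcohol concentration.
H₀: β₁ = 932.2332 vs H₁: β₁ > 932.2332.
t = (1460.1920 − 932.2332) / 1091.4609 = 0.484.
df = n − k − 1 = 63 − 3 − 1 = 59.
One-sided p ≈ 0.3152, which is ≥ 0.05, so fail to reject H₀.
The data do not give significant evidence that the true slope on blood alcohol concentration exceeds 932.2332 ms per unit, holding the other predictors fixed.

t = 0.484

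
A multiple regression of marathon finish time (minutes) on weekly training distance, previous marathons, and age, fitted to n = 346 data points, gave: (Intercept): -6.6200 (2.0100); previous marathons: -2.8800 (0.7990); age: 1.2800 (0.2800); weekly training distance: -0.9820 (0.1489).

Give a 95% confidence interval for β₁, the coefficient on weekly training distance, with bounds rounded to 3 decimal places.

Read off: b = -0.9820, SE = 0.1489 for weekly training distance.
df = n − k − 1 = 346 − 3 − 1 = 342.
t* = t_{0.025, 342} = 1.966925.
Margin = t* × SE = 1.966925 × 0.1489 = 0.29288.
CI: -0.9820 ± 0.29288 → (-1.275, -0.689).

(-1.275, -0.689)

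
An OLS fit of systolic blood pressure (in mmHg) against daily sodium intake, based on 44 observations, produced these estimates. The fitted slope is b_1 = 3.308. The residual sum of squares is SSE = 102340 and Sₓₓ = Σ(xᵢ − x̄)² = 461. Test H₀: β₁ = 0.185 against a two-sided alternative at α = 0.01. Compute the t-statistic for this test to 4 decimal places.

t = 1.3584

MSE = SSE/(n − 2) = 102340/42 = 2436.67.
SE(b_1) = √(MSE/Sₓₓ) = √(2436.67/461) = 2.29905.
t = (3.308 − 0.185) / 2.29905 = 1.3584.
df = n − 2 = 42.
Two-sided p ≈ 0.1816, which is ≥ 0.01, so fail to reject H₀.
The data are consistent with a true slope of 0.185 mmHg per unit of daily sodium intake.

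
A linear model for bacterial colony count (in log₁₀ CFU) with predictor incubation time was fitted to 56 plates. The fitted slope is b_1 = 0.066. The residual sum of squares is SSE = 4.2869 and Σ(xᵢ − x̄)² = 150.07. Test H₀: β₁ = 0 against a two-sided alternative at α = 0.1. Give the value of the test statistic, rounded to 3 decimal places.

MSE = SSE/(n − 2) = 4.2869/54 = 0.079387.
SE(b_1) = √(MSE/Sₓₓ) = √(0.079387/150.07) = 0.023.
t = 0.066 / 0.023 = 2.870.
df = n − 2 = 54.
Two-sided p ≈ 0.0059, which is < 0.1, so reject H₀.
There is evidence that incubation time is associated with bacterial colony count.

t = 2.870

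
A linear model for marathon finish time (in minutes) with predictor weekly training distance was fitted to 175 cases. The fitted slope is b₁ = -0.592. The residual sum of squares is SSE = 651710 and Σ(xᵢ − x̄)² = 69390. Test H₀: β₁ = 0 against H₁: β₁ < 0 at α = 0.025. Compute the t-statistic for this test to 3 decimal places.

t = -2.541

MSE = SSE/(n − 2) = 651710/173 = 3767.11.
SE(b₁) = √(MSE/Sₓₓ) = √(3767.11/69390) = 0.233.
t = -0.592 / 0.233 = -2.541.
df = n − 2 = 173.
One-sided p ≈ 0.0060, which is < 0.025, so reject H₀.
There is evidence that the true slope on weekly training distance is negative.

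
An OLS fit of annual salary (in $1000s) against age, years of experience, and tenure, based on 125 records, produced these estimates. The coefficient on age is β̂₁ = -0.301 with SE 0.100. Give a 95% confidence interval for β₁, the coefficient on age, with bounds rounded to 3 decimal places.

df = n − k − 1 = 125 − 3 − 1 = 121.
t* = t_{0.025, 121} = 1.979764.
Margin = t* × SE = 1.979764 × 0.100 = 0.19798.
CI: -0.301 ± 0.19798 → (-0.499, -0.103).
With 95% confidence, each one-unit increase in age is associated with a change of between -0.499 and -0.103 $1000s in annual salary, holding the other predictors fixed.

(-0.499, -0.103)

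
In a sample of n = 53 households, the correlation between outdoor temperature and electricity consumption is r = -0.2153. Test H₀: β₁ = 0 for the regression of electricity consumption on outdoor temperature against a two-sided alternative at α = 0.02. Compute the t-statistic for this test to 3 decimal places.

t = r·√(n − 2)/√(1 − r²) = -0.2153·√51/√0.953646 = -1.574.
df = n − 2 = 51.
Two-sided p ≈ 0.1216, which is ≥ 0.02, so fail to reject H₀.
The data do not give significant evidence of a linear association between outdoor temperature and electricity consumption.

t = -1.574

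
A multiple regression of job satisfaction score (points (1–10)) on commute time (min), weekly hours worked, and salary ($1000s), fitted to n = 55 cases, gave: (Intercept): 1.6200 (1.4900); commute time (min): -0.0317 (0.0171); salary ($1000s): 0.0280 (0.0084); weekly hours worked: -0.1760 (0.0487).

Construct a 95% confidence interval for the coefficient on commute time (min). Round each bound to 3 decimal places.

(-0.066, 0.003)

Read off: b = -0.0317, SE = 0.0171 for commute time (min).
df = n − k − 1 = 55 − 3 − 1 = 51.
t* = t_{0.025, 51} = 2.007584.
Margin = t* × SE = 2.007584 × 0.0171 = 0.03433.
CI: -0.0317 ± 0.03433 → (-0.066, 0.003).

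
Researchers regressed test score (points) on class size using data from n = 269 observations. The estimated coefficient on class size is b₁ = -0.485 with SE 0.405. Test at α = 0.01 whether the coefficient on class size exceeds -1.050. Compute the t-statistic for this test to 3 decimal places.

t = 1.395

H₀: β₁ = -1.050 vs H₁: β₁ > -1.050.
t = (b₁ − β₁⁰)/SE = (-0.485 − (-1.050)) / 0.405 = 1.395.
df = n − 2 = 269 − 2 = 267.
One-sided p ≈ 0.0821, which is ≥ 0.01, so fail to reject H₀.
The data do not give significant evidence that the true slope on class size exceeds -1.050 points per unit.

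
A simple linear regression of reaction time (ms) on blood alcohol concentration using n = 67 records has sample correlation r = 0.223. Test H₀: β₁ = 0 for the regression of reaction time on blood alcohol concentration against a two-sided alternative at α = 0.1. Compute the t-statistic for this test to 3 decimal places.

t = 1.844

t = r·√(n − 2)/√(1 − r²) = 0.223·√65/√0.950271 = 1.844.
df = n − 2 = 65.
Two-sided p ≈ 0.0697, which is < 0.1, so reject H₀.
There is evidence of a linear association between blood alcohol concentration and reaction time.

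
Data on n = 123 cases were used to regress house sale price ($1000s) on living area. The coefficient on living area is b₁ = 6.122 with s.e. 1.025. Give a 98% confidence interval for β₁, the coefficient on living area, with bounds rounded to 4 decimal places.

df = n − 2 = 123 − 2 = 121.
t* = t_{0.01, 121} = 2.357561.
Margin = t* × SE = 2.357561 × 1.025 = 2.416500.
CI: 6.122 ± 2.416500 → (3.7055, 8.5385).
With 98% confidence, each one-unit increase in living area is associated with a change of between 3.7055 and 8.5385 $1000s in house sale price.

(3.7055, 8.5385)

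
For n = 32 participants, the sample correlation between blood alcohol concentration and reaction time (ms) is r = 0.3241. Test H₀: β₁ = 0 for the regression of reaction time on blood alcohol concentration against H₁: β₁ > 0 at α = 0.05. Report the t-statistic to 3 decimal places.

t = r·√(n − 2)/√(1 − r²) = 0.3241·√30/√0.894959 = 1.876.
df = n − 2 = 30.
One-sided p ≈ 0.0352, which is < 0.05, so reject H₀.
There is evidence of a linear association between blood alcohol concentration and reaction time.

t = 1.876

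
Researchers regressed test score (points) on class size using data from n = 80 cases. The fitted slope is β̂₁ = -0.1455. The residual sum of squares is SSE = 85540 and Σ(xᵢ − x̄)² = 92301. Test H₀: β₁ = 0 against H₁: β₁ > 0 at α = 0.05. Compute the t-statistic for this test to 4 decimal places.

t = -1.3348

MSE = SSE/(n − 2) = 85540/78 = 1096.67.
SE(β̂₁) = √(MSE/Sₓₓ) = √(1096.67/92301) = 0.109002.
t = -0.1455 / 0.109002 = -1.3348.
df = n − 2 = 78.
One-sided p ≈ 0.9071, which is ≥ 0.05, so fail to reject H₀.
The data do not give significant evidence that the true slope on class size is positive.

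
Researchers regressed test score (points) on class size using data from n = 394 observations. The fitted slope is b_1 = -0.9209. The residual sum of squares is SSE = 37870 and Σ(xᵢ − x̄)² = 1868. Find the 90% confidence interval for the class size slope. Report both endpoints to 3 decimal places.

(-1.296, -0.546)

MSE = SSE/(n − 2) = 37870/392 = 96.6071.
SE(b_1) = √(MSE/Sₓₓ) = √(96.6071/1868) = 0.227413.
df = n − 2 = 392.
t* = t_{0.05, 392} = 1.64875.
Margin = t* × SE = 1.64875 × 0.227413 = 0.37495.
CI: -0.9209 ± 0.37495 → (-1.296, -0.546).
With 90% confidence, each one-unit increase in class size is associated with a change of between -1.296 and -0.546 points in test score.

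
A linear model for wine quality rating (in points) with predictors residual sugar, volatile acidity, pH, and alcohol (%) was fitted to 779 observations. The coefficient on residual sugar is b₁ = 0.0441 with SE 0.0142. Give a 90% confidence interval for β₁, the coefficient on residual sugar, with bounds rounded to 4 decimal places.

(0.0207, 0.0675)

df = n − k − 1 = 779 − 4 − 1 = 774.
t* = t_{0.05, 774} = 1.646825.
Margin = t* × SE = 1.646825 × 0.0142 = 0.023385.
CI: 0.0441 ± 0.023385 → (0.0207, 0.0675).
With 90% confidence, each one-unit increase in residual sugar is associated with a change of between 0.0207 and 0.0675 points in wine quality rating, holding the other predictors fixed.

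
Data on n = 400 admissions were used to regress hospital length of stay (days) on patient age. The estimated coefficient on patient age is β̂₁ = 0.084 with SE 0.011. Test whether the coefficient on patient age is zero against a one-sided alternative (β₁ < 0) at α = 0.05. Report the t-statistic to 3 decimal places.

H₀: β₁ = 0 vs H₁: β₁ < 0.
t = (β̂₁ − β₁⁰)/SE = 0.084 / 0.011 = 7.636.
df = n − 2 = 400 − 2 = 398.
One-sided p ≈ 1.0000, which is ≥ 0.05, so fail to reject H₀.
The data do not give significant evidence that the true slope on patient age is negative.

t = 7.636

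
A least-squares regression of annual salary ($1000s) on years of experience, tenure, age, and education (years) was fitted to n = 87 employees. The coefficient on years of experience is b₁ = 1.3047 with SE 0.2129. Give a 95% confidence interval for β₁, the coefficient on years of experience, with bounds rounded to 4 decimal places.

(0.8812, 1.7282)

df = n − k − 1 = 87 − 4 − 1 = 82.
t* = t_{0.025, 82} = 1.989319.
Margin = t* × SE = 1.989319 × 0.2129 = 0.423526.
CI: 1.3047 ± 0.423526 → (0.8812, 1.7282).
With 95% confidence, each one-unit increase in years of experience is associated with a change of between 0.8812 and 1.7282 $1000s in annual salary, holding the other predictors fixed.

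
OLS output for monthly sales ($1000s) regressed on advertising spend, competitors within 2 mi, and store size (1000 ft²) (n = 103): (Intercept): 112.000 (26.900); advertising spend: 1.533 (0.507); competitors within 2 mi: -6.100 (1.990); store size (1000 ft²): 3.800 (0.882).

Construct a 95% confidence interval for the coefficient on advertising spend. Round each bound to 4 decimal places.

Read off: b = 1.533, SE = 0.507 for advertising spend.
df = n − k − 1 = 103 − 3 − 1 = 99.
t* = t_{0.025, 99} = 1.984217.
Margin = t* × SE = 1.984217 × 0.507 = 1.005998.
CI: 1.533 ± 1.005998 → (0.5270, 2.5390).

(0.5270, 2.5390)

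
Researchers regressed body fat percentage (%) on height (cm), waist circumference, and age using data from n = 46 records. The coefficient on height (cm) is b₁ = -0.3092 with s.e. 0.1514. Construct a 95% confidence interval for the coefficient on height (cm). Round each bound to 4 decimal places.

df = n − k − 1 = 46 − 3 − 1 = 42.
t* = t_{0.025, 42} = 2.018082.
Margin = t* × SE = 2.018082 × 0.1514 = 0.305538.
CI: -0.3092 ± 0.305538 → (-0.6147, -0.0037).
With 95% confidence, each one-unit increase in height (cm) is associated with a change of between -0.6147 and -0.0037 % in body fat percentage, holding the other predictors fixed.

(-0.6147, -0.0037)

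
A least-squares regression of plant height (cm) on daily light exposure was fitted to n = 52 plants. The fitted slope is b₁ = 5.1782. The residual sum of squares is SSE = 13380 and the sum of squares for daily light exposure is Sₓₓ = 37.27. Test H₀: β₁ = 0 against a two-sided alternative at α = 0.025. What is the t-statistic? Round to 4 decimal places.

MSE = SSE/(n − 2) = 13380/50 = 267.6.
SE(b₁) = √(MSE/Sₓₓ) = √(267.6/37.27) = 2.67956.
t = 5.1782 / 2.67956 = 1.9325.
df = n − 2 = 50.
Two-sided p ≈ 0.0590, which is ≥ 0.025, so fail to reject H₀.
The data do not give significant evidence of an association between daily light exposure and plant height.

t = 1.9325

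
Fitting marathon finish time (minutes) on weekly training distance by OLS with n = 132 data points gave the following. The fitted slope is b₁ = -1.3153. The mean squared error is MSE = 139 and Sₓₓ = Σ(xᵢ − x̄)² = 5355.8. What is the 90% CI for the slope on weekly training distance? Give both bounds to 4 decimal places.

SE(b₁) = √(MSE/Sₓₓ) = √(139/5355.8) = 0.1611.
df = n − 2 = 130.
t* = t_{0.05, 130} = 1.656659.
Margin = t* × SE = 1.656659 × 0.1611 = 0.266888.
CI: -1.3153 ± 0.266888 → (-1.5822, -1.0484).
With 90% confidence, each one-unit increase in weekly training distance is associated with a change of between -1.5822 and -1.0484 minutes in marathon finish time.

(-1.5822, -1.0484)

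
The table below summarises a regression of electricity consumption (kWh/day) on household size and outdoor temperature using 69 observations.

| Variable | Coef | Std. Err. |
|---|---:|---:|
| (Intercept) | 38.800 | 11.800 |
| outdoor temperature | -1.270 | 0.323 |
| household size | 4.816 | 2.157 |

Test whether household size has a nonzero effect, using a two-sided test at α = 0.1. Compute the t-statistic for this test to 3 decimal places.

Read off: b = 4.816, SE = 2.157 for household size.
H₀: β₁ = 0 vs H₁: β₁ ≠ 0.
t = 4.816 / 2.157 = 2.233.
df = n − k − 1 = 69 − 2 − 1 = 66.
Two-sided p ≈ 0.0290, which is < 0.1, so reject H₀.
There is evidence that household size is associated with electricity consumption, holding the other predictors fixed.

t = 2.233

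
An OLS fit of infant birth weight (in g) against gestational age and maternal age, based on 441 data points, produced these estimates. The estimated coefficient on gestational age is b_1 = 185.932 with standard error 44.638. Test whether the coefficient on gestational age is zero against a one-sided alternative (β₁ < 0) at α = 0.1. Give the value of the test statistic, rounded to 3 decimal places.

t = 4.165

H₀: β₁ = 0 vs H₁: β₁ < 0.
t = (b_1 − β₁⁰)/SE = 185.932 / 44.638 = 4.165.
df = n − k − 1 = 441 − 2 − 1 = 438.
One-sided p ≈ 1.0000, which is ≥ 0.1, so fail to reject H₀.
The data do not give significant evidence that the true slope on gestational age is negative, holding the other predictors fixed.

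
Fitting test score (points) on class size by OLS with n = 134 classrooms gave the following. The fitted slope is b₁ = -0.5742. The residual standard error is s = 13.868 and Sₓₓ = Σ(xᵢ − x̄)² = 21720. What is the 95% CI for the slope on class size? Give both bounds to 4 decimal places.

(-0.7603, -0.3881)

SE(b₁) = s/√Sₓₓ = 13.868/√21720 = 0.0940988.
df = n − 2 = 132.
t* = t_{0.025, 132} = 1.978099.
Margin = t* × SE = 1.978099 × 0.0940988 = 0.186137.
CI: -0.5742 ± 0.186137 → (-0.7603, -0.3881).
With 95% confidence, each one-unit increase in class size is associated with a change of between -0.7603 and -0.3881 points in test score.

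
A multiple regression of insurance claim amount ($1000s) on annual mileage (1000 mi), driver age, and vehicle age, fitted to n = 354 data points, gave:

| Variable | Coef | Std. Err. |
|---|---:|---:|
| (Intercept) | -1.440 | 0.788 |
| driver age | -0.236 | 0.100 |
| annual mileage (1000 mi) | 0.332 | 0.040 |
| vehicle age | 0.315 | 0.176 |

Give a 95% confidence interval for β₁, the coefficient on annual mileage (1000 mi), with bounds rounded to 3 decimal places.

Read off: b = 0.332, SE = 0.040 for annual mileage (1000 mi).
df = n − k − 1 = 354 − 3 − 1 = 350.
t* = t_{0.025, 350} = 1.966765.
Margin = t* × SE = 1.966765 × 0.040 = 0.07867.
CI: 0.332 ± 0.07867 → (0.253, 0.411).

(0.253, 0.411)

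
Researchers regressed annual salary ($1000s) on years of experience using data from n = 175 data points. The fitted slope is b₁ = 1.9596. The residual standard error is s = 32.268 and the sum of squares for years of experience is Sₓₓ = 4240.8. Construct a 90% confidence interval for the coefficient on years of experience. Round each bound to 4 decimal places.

SE(b₁) = s/√Sₓₓ = 32.268/√4240.8 = 0.495505.
df = n − 2 = 173.
t* = t_{0.05, 173} = 1.653709.
Margin = t* × SE = 1.653709 × 0.495505 = 0.819421.
CI: 1.9596 ± 0.819421 → (1.1402, 2.7790).
With 90% confidence, each one-unit increase in years of experience is associated with a change of between 1.1402 and 2.7790 $1000s in annual salary.

(1.1402, 2.7790)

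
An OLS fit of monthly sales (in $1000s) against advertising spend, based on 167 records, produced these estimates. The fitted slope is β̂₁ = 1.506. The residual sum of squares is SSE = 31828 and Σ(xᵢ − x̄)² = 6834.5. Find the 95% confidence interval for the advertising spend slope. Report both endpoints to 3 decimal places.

MSE = SSE/(n − 2) = 31828/165 = 192.897.
SE(β̂₁) = √(MSE/Sₓₓ) = √(192.897/6834.5) = 0.168.
df = n − 2 = 165.
t* = t_{0.025, 165} = 1.974446.
Margin = t* × SE = 1.974446 × 0.168 = 0.33171.
CI: 1.506 ± 0.33171 → (1.174, 1.838).
With 95% confidence, each one-unit increase in advertising spend is associated with a change of between 1.174 and 1.838 $1000s in monthly sales.

(1.174, 1.838)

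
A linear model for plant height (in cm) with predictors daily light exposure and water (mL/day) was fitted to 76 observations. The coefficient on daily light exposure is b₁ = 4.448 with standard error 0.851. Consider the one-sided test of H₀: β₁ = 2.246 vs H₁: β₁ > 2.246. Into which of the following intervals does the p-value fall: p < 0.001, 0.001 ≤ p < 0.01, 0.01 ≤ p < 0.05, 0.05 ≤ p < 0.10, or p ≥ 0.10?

t = (4.448 − 2.246) / 0.851 = 2.588.
df = n − k − 1 = 76 − 2 − 1 = 73.
One-sided p = P(T_{73} > t) ≈ 0.0058.
So 0.001 ≤ p < 0.01.

0.001 ≤ p < 0.01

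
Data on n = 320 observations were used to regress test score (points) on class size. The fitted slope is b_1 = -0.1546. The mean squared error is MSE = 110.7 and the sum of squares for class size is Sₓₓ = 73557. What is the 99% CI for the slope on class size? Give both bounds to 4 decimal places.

(-0.2551, -0.0541)

SE(b_1) = √(MSE/Sₓₓ) = √(110.7/73557) = 0.0387938.
df = n − 2 = 318.
t* = t_{0.005, 318} = 2.591378.
Margin = t* × SE = 2.591378 × 0.0387938 = 0.100529.
CI: -0.1546 ± 0.100529 → (-0.2551, -0.0541).
With 99% confidence, each one-unit increase in class size is associated with a change of between -0.2551 and -0.0541 points in test score.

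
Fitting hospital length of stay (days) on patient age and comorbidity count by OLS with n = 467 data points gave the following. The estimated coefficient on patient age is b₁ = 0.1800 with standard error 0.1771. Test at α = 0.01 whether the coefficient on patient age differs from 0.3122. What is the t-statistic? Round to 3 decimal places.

H₀: β₁ = 0.3122 vs H₁: β₁ ≠ 0.3122.
t = (b₁ − β₁⁰)/SE = (0.1800 − 0.3122) / 0.1771 = -0.746.
df = n − k − 1 = 467 − 2 − 1 = 464.
Two-sided p ≈ 0.4558, which is ≥ 0.01, so fail to reject H₀.
The data are consistent with a true slope of 0.3122 days per unit of patient age, holding the other predictors fixed.

t = -0.746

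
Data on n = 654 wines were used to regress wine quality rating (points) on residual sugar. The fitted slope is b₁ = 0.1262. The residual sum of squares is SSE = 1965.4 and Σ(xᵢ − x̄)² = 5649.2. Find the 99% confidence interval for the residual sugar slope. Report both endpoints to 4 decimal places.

(0.0665, 0.1859)

MSE = SSE/(n − 2) = 1965.4/652 = 3.01442.
SE(b₁) = √(MSE/Sₓₓ) = √(3.01442/5649.2) = 0.0230998.
df = n − 2 = 652.
t* = t_{0.005, 652} = 2.583391.
Margin = t* × SE = 2.583391 × 0.0230998 = 0.059676.
CI: 0.1262 ± 0.059676 → (0.0665, 0.1859).
With 99% confidence, each one-unit increase in residual sugar is associated with a change of between 0.0665 and 0.1859 points in wine quality rating.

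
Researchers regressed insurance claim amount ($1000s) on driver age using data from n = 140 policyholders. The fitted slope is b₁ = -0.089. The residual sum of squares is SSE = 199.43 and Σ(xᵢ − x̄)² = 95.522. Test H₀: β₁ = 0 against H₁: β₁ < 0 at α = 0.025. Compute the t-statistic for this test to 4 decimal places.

t = -0.7236

MSE = SSE/(n − 2) = 199.43/138 = 1.44514.
SE(b₁) = √(MSE/Sₓₓ) = √(1.44514/95.522) = 0.123.
t = -0.089 / 0.123 = -0.7236.
df = n − 2 = 138.
One-sided p ≈ 0.2353, which is ≥ 0.025, so fail to reject H₀.
The data do not give significant evidence that the true slope on driver age is negative.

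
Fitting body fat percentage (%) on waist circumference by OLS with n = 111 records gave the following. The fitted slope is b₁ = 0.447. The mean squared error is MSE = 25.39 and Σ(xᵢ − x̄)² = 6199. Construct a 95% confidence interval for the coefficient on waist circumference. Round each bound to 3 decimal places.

SE(b₁) = √(MSE/Sₓₓ) = √(25.39/6199) = 0.0639986.
df = n − 2 = 109.
t* = t_{0.025, 109} = 1.981967.
Margin = t* × SE = 1.981967 × 0.0639986 = 0.12684.
CI: 0.447 ± 0.12684 → (0.320, 0.574).
With 95% confidence, each one-unit increase in waist circumference is associated with a change of between 0.320 and 0.574 % in body fat percentage.

(0.320, 0.574)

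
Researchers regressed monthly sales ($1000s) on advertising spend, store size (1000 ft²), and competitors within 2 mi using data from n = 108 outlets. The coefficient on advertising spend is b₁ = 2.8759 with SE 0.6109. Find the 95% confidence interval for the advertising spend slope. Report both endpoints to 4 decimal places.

df = n − k − 1 = 108 − 3 − 1 = 104.
t* = t_{0.025, 104} = 1.983038.
Margin = t* × SE = 1.983038 × 0.6109 = 1.211438.
CI: 2.8759 ± 1.211438 → (1.6645, 4.0873).
With 95% confidence, each one-unit increase in advertising spend is associated with a change of between 1.6645 and 4.0873 $1000s in monthly sales, holding the other predictors fixed.

(1.6645, 4.0873)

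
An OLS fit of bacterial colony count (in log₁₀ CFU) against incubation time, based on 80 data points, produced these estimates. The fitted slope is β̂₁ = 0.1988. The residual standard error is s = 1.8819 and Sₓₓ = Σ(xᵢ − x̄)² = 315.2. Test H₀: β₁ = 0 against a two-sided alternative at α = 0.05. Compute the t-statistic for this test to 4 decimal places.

SE(β̂₁) = s/√Sₓₓ = 1.8819/√315.2 = 0.105999.
t = 0.1988 / 0.105999 = 1.8755.
df = n − 2 = 78.
Two-sided p ≈ 0.0645, which is ≥ 0.05, so fail to reject H₀.
The data do not give significant evidence of an association between incubation time and bacterial colony count.

t = 1.8755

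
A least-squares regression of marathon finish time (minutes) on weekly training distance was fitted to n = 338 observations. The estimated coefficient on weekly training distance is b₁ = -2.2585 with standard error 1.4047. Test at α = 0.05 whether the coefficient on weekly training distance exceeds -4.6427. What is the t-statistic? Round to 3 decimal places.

H₀: β₁ = -4.6427 vs H₁: β₁ > -4.6427.
t = (b₁ − β₁⁰)/SE = (-2.2585 − (-4.6427)) / 1.4047 = 1.697.
df = n − 2 = 338 − 2 = 336.
One-sided p ≈ 0.0453, which is < 0.05, so reject H₀.
There is evidence that the true slope on weekly training distance exceeds -4.6427 minutes per unit.

t = 1.697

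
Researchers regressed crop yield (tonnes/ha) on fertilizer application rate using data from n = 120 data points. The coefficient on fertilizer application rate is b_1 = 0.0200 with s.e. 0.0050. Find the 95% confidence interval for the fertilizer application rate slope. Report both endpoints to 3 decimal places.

df = n − 2 = 120 − 2 = 118.
t* = t_{0.025, 118} = 1.980272.
Margin = t* × SE = 1.980272 × 0.0050 = 0.00990.
CI: 0.0200 ± 0.00990 → (0.010, 0.030).
With 95% confidence, each one-unit increase in fertilizer application rate is associated with a change of between 0.010 and 0.030 tonnes/ha in crop yield.

(0.010, 0.030)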